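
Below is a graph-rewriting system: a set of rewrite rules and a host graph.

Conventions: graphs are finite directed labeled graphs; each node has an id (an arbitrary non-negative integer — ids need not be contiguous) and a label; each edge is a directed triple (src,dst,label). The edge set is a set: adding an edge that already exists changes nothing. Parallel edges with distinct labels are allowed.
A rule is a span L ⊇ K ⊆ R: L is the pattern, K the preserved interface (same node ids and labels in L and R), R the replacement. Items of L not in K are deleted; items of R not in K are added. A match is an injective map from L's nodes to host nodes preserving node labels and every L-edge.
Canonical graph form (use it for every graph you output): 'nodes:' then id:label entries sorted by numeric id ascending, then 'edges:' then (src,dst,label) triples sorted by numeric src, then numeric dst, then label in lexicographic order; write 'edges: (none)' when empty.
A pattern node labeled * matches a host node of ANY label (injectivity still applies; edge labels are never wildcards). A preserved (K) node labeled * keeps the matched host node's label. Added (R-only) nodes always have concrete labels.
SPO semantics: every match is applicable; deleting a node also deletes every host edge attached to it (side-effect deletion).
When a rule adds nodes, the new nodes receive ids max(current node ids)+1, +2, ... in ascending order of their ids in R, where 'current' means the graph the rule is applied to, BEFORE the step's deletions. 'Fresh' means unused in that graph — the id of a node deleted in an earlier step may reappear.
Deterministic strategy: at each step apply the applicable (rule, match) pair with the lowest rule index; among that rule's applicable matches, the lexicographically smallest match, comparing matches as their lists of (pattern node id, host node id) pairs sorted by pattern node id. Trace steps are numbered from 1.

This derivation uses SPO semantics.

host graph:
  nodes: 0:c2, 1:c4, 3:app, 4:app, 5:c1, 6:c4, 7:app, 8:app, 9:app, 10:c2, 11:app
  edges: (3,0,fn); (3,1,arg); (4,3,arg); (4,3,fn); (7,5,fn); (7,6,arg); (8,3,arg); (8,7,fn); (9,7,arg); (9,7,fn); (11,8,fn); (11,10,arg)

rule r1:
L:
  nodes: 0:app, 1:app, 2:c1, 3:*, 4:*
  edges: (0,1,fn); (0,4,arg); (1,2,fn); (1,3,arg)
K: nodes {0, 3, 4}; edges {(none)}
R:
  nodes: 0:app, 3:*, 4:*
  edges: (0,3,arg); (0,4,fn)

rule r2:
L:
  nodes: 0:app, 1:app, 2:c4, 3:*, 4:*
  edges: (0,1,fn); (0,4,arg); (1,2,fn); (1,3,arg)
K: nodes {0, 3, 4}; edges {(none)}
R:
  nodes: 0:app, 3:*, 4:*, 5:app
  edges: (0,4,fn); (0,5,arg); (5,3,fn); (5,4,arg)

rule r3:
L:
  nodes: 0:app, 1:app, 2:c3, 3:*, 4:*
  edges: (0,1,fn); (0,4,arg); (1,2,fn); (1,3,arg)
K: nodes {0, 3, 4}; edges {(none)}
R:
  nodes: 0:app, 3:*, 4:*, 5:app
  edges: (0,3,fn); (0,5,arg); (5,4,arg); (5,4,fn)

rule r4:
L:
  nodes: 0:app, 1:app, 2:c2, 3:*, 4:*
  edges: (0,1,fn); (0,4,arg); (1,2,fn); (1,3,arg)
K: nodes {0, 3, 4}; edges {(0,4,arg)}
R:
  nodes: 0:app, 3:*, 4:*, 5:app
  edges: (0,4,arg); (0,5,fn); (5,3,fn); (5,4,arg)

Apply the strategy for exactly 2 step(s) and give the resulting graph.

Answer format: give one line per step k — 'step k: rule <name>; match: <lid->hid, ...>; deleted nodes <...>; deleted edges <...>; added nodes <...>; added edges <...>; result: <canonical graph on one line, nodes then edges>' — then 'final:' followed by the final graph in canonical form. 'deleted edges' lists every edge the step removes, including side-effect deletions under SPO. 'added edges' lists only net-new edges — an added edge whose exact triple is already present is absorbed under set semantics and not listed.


step 1: rule r1; match: 0->8, 1->7, 2->5, 3->6, 4->3; deleted nodes 5, 7; deleted edges (7,5,fn); (7,6,arg); (8,3,arg); (8,7,fn); (9,7,arg); (9,7,fn); added nodes (none); added edges (8,3,fn); (8,6,arg); result: nodes: 0:c2, 1:c4, 3:app, 4:app, 6:c4, 8:app, 9:app, 10:c2, 11:app edges: (3,0,fn); (3,1,arg); (4,3,arg); (4,3,fn); (8,3,fn); (8,6,arg); (11,8,fn); (11,10,arg)
step 2: rule r4; match: 0->8, 1->3, 2->0, 3->1, 4->6; deleted nodes 0, 3; deleted edges (3,0,fn); (3,1,arg); (4,3,arg); (4,3,fn); (8,3,fn); added nodes 12; added edges (8,12,fn); (12,1,fn); (12,6,arg); result: nodes: 1:c4, 4:app, 6:c4, 8:app, 9:app, 10:c2, 11:app, 12:app edges: (8,6,arg); (8,12,fn); (11,8,fn); (11,10,arg); (12,1,fn); (12,6,arg)
final:
nodes: 1:c4, 4:app, 6:c4, 8:app, 9:app, 10:c2, 11:app, 12:app
edges: (8,6,arg); (8,12,fn); (11,8,fn); (11,10,arg); (12,1,fn); (12,6,arg)


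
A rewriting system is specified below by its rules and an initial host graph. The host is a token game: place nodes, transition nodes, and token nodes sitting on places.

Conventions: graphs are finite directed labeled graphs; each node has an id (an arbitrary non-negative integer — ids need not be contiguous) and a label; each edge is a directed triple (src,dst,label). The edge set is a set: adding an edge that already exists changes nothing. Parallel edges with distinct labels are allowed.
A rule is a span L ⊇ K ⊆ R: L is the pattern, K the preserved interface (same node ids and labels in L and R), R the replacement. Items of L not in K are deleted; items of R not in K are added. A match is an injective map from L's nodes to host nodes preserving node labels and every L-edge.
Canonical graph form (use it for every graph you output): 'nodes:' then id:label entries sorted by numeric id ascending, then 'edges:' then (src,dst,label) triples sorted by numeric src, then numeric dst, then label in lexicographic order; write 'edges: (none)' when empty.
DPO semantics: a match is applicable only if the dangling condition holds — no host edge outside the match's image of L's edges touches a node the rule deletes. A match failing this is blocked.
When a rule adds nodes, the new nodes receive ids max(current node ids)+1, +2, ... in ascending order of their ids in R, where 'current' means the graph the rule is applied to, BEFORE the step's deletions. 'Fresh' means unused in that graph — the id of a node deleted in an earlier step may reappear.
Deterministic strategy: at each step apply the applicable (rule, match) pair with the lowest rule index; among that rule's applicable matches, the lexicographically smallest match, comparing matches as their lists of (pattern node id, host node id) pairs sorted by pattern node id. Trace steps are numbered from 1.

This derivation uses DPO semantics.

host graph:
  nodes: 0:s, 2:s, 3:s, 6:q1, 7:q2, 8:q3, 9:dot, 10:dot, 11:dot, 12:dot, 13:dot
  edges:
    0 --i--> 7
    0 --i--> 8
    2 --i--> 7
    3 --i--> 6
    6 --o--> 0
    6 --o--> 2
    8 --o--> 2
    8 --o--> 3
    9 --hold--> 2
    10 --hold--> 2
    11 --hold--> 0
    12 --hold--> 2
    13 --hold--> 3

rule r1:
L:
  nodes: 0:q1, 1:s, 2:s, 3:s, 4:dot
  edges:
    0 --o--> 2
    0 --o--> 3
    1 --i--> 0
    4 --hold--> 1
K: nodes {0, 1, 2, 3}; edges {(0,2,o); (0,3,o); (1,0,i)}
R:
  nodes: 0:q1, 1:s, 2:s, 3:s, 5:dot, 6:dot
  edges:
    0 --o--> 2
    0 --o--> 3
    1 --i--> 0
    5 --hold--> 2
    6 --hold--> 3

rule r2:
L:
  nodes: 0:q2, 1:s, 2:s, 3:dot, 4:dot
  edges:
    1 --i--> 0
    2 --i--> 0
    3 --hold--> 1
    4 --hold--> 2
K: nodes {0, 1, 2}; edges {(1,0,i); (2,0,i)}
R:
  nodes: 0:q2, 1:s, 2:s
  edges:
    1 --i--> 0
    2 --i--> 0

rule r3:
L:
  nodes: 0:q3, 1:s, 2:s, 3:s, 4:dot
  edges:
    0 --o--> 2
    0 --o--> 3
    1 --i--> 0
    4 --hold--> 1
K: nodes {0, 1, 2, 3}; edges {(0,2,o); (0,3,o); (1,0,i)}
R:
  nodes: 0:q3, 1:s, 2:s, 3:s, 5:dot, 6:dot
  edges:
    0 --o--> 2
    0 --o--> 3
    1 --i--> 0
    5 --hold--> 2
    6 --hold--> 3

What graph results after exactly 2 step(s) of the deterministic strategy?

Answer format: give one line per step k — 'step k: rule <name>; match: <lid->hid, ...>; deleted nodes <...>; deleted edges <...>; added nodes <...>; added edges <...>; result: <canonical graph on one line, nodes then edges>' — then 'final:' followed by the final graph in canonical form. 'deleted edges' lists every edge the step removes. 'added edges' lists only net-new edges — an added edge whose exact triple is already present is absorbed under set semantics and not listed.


step 1: rule r1; match: 0->6, 1->3, 2->0, 3->2, 4->13; deleted nodes 13; deleted edges (13,3,hold); added nodes 14, 15; added edges (14,0,hold); (15,2,hold); result: nodes: 0:s, 2:s, 3:s, 6:q1, 7:q2, 8:q3, 9:dot, 10:dot, 11:dot, 12:dot, 14:dot, 15:dot edges: (0,7,i); (0,8,i); (2,7,i); (3,6,i); (6,0,o); (6,2,o); (8,2,o); (8,3,o); (9,2,hold); (10,2,hold); (11,0,hold); (12,2,hold); (14,0,hold); (15,2,hold)
step 2: rule r2; match: 0->7, 1->0, 2->2, 3->11, 4->9; deleted nodes 9, 11; deleted edges (9,2,hold); (11,0,hold); added nodes (none); added edges (none); result: nodes: 0:s, 2:s, 3:s, 6:q1, 7:q2, 8:q3, 10:dot, 12:dot, 14:dot, 15:dot edges: (0,7,i); (0,8,i); (2,7,i); (3,6,i); (6,0,o); (6,2,o); (8,2,o); (8,3,o); (10,2,hold); (12,2,hold); (14,0,hold); (15,2,hold)
final:
nodes: 0:s, 2:s, 3:s, 6:q1, 7:q2, 8:q3, 10:dot, 12:dot, 14:dot, 15:dot
edges: (0,7,i); (0,8,i); (2,7,i); (3,6,i); (6,0,o); (6,2,o); (8,2,o); (8,3,o); (10,2,hold); (12,2,hold); (14,0,hold); (15,2,hold)


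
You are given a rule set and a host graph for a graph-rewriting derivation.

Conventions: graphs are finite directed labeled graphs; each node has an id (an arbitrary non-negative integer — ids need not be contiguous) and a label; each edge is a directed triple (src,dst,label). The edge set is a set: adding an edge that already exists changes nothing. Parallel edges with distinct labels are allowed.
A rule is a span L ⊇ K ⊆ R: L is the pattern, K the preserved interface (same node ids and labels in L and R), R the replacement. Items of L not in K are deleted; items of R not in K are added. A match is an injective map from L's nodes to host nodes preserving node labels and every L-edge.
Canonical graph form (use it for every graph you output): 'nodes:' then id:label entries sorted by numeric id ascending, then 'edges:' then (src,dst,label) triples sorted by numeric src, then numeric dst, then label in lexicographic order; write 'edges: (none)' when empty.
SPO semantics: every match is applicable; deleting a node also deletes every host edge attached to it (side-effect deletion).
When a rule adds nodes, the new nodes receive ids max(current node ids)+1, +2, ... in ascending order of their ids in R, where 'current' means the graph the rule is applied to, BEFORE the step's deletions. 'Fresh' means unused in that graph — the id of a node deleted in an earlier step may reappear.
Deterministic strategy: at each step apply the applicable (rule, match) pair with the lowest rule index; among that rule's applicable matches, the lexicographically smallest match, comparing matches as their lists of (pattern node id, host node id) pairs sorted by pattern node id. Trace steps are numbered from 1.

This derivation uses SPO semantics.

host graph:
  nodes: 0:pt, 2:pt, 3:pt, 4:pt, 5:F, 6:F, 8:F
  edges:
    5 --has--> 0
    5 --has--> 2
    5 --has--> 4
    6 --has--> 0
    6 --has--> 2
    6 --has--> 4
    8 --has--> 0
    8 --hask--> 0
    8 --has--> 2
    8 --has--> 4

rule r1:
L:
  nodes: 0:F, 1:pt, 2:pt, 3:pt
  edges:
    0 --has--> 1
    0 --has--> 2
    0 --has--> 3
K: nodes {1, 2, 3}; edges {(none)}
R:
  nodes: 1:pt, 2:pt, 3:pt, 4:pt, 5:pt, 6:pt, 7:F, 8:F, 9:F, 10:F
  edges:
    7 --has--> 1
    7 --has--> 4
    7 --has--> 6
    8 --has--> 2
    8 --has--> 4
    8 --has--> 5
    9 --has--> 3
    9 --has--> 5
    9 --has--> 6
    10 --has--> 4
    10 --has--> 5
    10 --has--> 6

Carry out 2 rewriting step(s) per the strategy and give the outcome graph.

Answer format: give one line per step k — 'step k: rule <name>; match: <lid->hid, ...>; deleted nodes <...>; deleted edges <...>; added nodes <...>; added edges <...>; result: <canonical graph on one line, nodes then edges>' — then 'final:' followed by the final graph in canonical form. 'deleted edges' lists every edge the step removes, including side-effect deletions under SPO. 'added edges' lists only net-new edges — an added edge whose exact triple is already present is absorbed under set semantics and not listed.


step 1: rule r1; match: 0->5, 1->0, 2->2, 3->4; deleted nodes 5; deleted edges (5,0,has); (5,2,has); (5,4,has); added nodes 9, 10, 11, 12, 13, 14, 15; added edges (12,0,has); (12,9,has); (12,11,has); (13,2,has); (13,9,has); (13,10,has); (14,4,has); (14,10,has); (14,11,has); (15,9,has); (15,10,has); (15,11,has); result: nodes: 0:pt, 2:pt, 3:pt, 4:pt, 6:F, 8:F, 9:pt, 10:pt, 11:pt, 12:F, 13:F, 14:F, 15:F edges: (6,0,has); (6,2,has); (6,4,has); (8,0,has); (8,0,hask); (8,2,has); (8,4,has); (12,0,has); (12,9,has); (12,11,has); (13,2,has); (13,9,has); (13,10,has); (14,4,has); (14,10,has); (14,11,has); (15,9,has); (15,10,has); (15,11,has)
step 2: rule r1; match: 0->6, 1->0, 2->2, 3->4; deleted nodes 6; deleted edges (6,0,has); (6,2,has); (6,4,has); added nodes 16, 17, 18, 19, 20, 21, 22; added edges (19,0,has); (19,16,has); (19,18,has); (20,2,has); (20,16,has); (20,17,has); (21,4,has); (21,17,has); (21,18,has); (22,16,has); (22,17,has); (22,18,has); result: nodes: 0:pt, 2:pt, 3:pt, 4:pt, 8:F, 9:pt, 10:pt, 11:pt, 12:F, 13:F, 14:F, 15:F, 16:pt, 17:pt, 18:pt, 19:F, 20:F, 21:F, 22:F edges: (8,0,has); (8,0,hask); (8,2,has); (8,4,has); (12,0,has); (12,9,has); (12,11,has); (13,2,has); (13,9,has); (13,10,has); (14,4,has); (14,10,has); (14,11,has); (15,9,has); (15,10,has); (15,11,has); (19,0,has); (19,16,has); (19,18,has); (20,2,has); (20,16,has); (20,17,has); (21,4,has); (21,17,has); (21,18,has); (22,16,has); (22,17,has); (22,18,has)
final:
nodes: 0:pt, 2:pt, 3:pt, 4:pt, 8:F, 9:pt, 10:pt, 11:pt, 12:F, 13:F, 14:F, 15:F, 16:pt, 17:pt, 18:pt, 19:F, 20:F, 21:F, 22:F
edges: (8,0,has); (8,0,hask); (8,2,has); (8,4,has); (12,0,has); (12,9,has); (12,11,has); (13,2,has); (13,9,has); (13,10,has); (14,4,has); (14,10,has); (14,11,has); (15,9,has); (15,10,has); (15,11,has); (19,0,has); (19,16,has); (19,18,has); (20,2,has); (20,16,has); (20,17,has); (21,4,has); (21,17,has); (21,18,has); (22,16,has); (22,17,has); (22,18,has)


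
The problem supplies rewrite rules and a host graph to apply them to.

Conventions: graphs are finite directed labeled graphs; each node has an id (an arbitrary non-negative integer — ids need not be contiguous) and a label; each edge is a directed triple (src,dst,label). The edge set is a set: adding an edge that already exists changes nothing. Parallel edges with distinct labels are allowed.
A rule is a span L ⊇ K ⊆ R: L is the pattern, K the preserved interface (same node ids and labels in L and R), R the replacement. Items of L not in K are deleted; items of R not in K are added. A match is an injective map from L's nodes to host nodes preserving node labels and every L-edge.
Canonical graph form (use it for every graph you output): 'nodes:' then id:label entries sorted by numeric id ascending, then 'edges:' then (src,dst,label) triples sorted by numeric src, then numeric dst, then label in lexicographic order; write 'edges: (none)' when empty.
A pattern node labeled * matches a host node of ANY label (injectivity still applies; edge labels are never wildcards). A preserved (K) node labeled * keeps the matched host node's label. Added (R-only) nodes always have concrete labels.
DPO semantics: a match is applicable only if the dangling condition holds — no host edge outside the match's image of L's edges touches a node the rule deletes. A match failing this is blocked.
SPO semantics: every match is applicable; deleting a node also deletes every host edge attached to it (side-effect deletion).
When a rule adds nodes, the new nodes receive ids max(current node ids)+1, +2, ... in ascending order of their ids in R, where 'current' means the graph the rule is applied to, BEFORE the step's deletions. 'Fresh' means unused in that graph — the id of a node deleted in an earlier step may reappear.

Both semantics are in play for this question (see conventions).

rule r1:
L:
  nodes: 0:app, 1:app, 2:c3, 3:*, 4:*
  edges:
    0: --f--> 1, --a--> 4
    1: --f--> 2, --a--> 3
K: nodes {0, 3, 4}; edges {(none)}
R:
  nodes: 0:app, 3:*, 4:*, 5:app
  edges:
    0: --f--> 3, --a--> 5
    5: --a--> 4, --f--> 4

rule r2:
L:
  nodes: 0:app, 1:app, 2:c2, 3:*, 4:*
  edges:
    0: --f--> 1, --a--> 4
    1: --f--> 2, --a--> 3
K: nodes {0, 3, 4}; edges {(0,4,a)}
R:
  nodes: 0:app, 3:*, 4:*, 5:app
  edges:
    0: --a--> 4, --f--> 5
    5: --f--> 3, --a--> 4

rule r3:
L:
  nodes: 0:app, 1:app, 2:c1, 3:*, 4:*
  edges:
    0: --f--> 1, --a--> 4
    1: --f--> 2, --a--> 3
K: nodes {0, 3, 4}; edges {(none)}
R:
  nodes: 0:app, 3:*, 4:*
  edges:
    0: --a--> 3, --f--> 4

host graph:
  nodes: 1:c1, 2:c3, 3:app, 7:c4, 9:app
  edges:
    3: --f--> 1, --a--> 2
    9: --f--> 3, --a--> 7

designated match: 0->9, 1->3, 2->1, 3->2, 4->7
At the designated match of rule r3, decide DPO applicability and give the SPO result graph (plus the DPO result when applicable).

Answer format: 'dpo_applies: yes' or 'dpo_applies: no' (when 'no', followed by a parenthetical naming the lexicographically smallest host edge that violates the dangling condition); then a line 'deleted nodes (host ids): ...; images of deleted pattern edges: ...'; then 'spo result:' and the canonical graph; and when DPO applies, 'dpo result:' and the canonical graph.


dpo_applies: yes
deleted nodes (host ids): 1, 3; images of deleted pattern edges: (3,1,f); (3,2,a); (9,3,f); (9,7,a)
spo result:
nodes: 2:c3, 7:c4, 9:app
edges: (9,2,a); (9,7,f)
dpo result:
nodes: 2:c3, 7:c4, 9:app
edges: (9,2,a); (9,7,f)


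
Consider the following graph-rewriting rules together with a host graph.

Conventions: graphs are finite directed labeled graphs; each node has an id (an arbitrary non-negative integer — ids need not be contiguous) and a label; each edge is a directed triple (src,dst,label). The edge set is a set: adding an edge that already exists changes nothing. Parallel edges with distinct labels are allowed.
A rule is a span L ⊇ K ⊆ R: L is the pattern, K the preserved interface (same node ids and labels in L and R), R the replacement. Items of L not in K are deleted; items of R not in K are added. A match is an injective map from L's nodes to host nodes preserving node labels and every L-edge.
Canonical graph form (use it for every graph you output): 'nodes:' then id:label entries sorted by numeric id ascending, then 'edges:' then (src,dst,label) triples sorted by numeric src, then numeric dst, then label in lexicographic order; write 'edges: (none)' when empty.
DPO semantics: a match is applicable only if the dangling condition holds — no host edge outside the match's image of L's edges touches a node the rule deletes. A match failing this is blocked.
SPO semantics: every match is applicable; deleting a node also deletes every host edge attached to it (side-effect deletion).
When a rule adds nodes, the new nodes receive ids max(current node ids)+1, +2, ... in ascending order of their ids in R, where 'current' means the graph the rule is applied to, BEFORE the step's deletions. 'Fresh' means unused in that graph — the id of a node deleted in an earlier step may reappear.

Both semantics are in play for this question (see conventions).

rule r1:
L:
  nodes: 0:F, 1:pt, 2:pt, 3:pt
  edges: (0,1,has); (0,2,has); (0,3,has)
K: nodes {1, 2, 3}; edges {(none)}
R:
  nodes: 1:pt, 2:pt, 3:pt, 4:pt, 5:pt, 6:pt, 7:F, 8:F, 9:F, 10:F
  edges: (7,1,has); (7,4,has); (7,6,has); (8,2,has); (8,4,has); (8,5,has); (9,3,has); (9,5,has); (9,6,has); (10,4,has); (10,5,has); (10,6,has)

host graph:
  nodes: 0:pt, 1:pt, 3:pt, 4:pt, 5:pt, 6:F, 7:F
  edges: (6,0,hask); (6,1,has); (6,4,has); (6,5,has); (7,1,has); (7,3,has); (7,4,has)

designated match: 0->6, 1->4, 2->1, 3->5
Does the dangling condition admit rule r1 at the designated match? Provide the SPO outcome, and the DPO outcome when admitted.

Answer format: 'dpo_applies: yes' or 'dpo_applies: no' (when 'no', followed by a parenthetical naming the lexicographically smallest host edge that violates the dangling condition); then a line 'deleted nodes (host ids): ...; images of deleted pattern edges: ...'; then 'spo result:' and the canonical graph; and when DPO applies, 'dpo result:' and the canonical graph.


dpo_applies: no
(the rule deletes node 6, which keeps host edge (6,0,hask) outside the match image — the dangling condition fails, DPO blocks; SPO proceeds and side-deletes such edges)
deleted nodes (host ids): 6; images of deleted pattern edges: (6,1,has); (6,4,has); (6,5,has)
spo result:
nodes: 0:pt, 1:pt, 3:pt, 4:pt, 5:pt, 7:F, 8:pt, 9:pt, 10:pt, 11:F, 12:F, 13:F, 14:F
edges: (7,1,has); (7,3,has); (7,4,has); (11,4,has); (11,8,has); (11,10,has); (12,1,has); (12,8,has); (12,9,has); (13,5,has); (13,9,has); (13,10,has); (14,8,has); (14,9,has); (14,10,has)


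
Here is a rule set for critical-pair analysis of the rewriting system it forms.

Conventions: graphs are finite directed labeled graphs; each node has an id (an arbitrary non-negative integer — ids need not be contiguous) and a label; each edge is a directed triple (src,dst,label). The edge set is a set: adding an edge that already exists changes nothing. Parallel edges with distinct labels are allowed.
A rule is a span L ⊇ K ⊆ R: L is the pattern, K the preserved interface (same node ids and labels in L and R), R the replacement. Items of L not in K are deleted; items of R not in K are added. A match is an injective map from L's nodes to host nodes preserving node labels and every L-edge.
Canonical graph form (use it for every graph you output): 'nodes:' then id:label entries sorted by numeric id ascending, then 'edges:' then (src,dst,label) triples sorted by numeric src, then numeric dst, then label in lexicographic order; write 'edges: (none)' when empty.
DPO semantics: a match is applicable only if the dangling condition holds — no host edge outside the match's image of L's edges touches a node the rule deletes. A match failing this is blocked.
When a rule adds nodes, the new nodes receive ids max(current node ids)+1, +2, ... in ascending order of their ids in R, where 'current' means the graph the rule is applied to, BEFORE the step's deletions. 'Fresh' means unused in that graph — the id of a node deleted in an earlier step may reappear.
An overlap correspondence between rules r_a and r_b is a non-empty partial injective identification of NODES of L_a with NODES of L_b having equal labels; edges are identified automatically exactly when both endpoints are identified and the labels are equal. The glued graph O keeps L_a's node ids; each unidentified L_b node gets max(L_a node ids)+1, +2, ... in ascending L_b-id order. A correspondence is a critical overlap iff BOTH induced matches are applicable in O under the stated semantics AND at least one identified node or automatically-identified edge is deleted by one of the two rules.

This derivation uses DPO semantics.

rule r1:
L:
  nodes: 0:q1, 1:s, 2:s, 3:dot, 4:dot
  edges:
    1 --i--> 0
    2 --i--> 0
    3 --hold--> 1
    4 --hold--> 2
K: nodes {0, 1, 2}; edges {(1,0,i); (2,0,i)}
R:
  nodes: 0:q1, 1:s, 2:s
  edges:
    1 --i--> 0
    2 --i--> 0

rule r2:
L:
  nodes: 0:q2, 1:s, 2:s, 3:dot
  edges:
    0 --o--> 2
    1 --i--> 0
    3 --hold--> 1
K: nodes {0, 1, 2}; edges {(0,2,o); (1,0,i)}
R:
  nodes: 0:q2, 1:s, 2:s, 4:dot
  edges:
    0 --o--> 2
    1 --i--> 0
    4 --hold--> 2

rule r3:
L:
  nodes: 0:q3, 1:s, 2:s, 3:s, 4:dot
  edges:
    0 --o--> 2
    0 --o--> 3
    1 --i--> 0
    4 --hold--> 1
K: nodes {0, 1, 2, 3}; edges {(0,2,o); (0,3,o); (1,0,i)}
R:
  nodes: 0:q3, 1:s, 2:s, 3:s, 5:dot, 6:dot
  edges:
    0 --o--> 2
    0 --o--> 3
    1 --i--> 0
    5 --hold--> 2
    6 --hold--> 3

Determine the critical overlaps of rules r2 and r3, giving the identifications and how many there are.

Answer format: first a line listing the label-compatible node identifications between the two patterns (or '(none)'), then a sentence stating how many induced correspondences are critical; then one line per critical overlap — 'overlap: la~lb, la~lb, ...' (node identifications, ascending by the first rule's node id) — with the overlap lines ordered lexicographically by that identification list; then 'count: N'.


label-compatible node identifications between L(r2) and L(r3): 1~1, 1~2, 1~3, 2~1, 2~2, 2~3, 3~4
3 of the induced correspondences are critical overlaps of r2 and r3.
overlap: 1~1, 2~2, 3~4
overlap: 1~1, 2~3, 3~4
overlap: 1~1, 3~4
count: 3


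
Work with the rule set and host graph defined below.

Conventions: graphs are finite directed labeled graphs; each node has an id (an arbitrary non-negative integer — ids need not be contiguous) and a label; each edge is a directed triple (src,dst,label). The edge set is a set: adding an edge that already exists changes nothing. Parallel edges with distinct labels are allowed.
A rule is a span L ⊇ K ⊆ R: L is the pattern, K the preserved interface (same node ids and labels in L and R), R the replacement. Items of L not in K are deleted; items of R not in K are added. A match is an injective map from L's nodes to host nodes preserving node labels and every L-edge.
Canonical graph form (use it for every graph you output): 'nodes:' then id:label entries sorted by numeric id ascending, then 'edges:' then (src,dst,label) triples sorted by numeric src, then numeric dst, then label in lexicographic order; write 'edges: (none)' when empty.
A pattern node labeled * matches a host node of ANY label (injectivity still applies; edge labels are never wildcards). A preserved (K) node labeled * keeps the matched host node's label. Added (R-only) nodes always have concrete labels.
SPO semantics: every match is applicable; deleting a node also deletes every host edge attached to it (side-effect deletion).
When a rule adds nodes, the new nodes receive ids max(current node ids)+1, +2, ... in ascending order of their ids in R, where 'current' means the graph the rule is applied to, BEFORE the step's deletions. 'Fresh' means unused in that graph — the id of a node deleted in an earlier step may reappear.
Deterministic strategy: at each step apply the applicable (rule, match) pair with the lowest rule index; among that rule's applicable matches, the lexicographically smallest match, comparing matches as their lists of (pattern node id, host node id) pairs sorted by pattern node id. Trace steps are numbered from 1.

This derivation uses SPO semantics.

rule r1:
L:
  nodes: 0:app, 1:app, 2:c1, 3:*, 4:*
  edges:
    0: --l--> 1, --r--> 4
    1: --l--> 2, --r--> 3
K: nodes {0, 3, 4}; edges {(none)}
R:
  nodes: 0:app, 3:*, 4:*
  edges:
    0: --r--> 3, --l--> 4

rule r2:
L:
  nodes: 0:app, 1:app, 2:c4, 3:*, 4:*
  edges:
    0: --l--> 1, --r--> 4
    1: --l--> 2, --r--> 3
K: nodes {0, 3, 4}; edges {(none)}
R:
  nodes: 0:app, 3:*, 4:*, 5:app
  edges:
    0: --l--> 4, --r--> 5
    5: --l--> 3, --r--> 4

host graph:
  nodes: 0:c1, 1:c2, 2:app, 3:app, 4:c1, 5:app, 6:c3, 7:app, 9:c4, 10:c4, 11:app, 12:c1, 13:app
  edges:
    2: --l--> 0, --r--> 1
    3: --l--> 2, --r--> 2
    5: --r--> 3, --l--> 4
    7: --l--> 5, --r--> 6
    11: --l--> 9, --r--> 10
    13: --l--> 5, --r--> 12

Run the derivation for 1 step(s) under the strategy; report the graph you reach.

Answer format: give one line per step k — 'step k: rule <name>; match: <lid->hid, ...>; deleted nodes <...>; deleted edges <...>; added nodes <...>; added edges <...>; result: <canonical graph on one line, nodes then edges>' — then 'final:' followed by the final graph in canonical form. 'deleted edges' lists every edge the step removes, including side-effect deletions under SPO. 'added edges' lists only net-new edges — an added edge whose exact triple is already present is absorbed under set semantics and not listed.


step 1: rule r1; match: 0->7, 1->5, 2->4, 3->3, 4->6; deleted nodes 4, 5; deleted edges (5,3,r); (5,4,l); (7,5,l); (7,6,r); (13,5,l); added nodes (none); added edges (7,3,r); (7,6,l); result: nodes: 0:c1, 1:c2, 2:app, 3:app, 6:c3, 7:app, 9:c4, 10:c4, 11:app, 12:c1, 13:app edges: (2,0,l); (2,1,r); (3,2,l); (3,2,r); (7,3,r); (7,6,l); (11,9,l); (11,10,r); (13,12,r)
final:
nodes: 0:c1, 1:c2, 2:app, 3:app, 6:c3, 7:app, 9:c4, 10:c4, 11:app, 12:c1, 13:app
edges: (2,0,l); (2,1,r); (3,2,l); (3,2,r); (7,3,r); (7,6,l); (11,9,l); (11,10,r); (13,12,r)


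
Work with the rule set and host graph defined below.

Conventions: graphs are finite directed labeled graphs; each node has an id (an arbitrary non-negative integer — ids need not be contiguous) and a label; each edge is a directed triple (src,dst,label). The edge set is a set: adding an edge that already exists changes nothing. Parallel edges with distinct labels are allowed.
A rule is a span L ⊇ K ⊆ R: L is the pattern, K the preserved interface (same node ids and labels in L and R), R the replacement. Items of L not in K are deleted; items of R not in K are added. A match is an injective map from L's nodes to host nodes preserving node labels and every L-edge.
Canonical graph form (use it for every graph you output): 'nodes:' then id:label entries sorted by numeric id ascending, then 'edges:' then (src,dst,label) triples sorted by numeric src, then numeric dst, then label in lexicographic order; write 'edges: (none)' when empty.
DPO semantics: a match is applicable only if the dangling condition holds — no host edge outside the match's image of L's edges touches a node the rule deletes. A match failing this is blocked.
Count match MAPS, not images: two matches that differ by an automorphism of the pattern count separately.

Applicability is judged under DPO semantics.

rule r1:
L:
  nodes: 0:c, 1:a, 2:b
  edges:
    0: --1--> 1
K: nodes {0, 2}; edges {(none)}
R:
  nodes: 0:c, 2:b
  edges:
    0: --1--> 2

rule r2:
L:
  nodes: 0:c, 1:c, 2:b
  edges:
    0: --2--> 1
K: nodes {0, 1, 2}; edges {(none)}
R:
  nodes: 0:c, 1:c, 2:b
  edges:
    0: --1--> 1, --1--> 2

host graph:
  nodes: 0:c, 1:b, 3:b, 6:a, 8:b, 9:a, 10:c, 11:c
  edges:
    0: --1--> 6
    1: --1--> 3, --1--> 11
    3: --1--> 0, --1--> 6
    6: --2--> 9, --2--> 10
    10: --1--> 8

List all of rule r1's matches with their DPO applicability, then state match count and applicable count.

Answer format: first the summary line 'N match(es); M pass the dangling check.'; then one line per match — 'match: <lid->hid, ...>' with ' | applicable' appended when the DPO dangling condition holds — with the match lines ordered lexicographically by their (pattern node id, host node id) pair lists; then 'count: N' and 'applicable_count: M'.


3 match(es); 0 pass the dangling check.
match: 0->0, 1->6, 2->1
match: 0->0, 1->6, 2->3
match: 0->0, 1->6, 2->8
count: 3
applicable_count: 0


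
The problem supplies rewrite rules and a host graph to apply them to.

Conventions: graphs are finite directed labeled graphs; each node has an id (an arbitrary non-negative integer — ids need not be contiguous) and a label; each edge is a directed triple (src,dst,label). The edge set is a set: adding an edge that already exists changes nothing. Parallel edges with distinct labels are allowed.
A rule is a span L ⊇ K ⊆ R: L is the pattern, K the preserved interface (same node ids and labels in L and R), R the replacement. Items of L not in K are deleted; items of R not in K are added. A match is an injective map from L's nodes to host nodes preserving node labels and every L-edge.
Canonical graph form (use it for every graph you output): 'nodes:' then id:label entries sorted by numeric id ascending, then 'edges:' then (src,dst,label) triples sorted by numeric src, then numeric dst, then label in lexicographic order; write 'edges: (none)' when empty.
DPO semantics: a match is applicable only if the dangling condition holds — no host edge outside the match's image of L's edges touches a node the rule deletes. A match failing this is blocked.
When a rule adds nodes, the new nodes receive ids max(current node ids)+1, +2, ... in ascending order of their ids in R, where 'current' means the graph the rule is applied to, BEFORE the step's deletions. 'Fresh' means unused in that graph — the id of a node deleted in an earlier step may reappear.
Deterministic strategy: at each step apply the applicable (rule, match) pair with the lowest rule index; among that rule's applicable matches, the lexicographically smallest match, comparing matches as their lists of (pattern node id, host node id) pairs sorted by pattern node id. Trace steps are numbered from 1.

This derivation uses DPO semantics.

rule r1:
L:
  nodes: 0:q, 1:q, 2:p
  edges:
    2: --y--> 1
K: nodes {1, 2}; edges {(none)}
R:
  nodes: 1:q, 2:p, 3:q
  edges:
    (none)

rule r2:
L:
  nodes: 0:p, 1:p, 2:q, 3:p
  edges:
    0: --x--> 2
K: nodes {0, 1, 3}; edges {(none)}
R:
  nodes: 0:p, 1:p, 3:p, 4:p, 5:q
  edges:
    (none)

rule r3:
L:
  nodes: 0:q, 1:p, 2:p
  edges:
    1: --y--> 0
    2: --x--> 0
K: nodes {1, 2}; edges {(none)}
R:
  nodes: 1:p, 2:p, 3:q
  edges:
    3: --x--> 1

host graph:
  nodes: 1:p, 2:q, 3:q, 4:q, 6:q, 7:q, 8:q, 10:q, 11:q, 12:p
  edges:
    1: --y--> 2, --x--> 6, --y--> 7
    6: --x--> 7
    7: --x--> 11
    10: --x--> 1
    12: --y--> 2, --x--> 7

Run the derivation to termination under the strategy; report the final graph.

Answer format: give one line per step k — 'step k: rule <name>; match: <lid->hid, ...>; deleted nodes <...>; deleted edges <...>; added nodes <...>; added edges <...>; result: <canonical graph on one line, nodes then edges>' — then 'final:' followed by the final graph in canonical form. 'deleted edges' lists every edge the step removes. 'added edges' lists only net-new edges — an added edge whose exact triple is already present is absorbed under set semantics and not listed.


step 1: rule r1; match: 0->3, 1->2, 2->1; deleted nodes 3; deleted edges (1,2,y); added nodes 13; added edges (none); result: nodes: 1:p, 2:q, 4:q, 6:q, 7:q, 8:q, 10:q, 11:q, 12:p, 13:q edges: (1,6,x); (1,7,y); (6,7,x); (7,11,x); (10,1,x); (12,2,y); (12,7,x)
step 2: rule r1; match: 0->4, 1->2, 2->12; deleted nodes 4; deleted edges (12,2,y); added nodes 14; added edges (none); result: nodes: 1:p, 2:q, 6:q, 7:q, 8:q, 10:q, 11:q, 12:p, 13:q, 14:q edges: (1,6,x); (1,7,y); (6,7,x); (7,11,x); (10,1,x); (12,7,x)
step 3: rule r1; match: 0->2, 1->7, 2->1; deleted nodes 2; deleted edges (1,7,y); added nodes 15; added edges (none); result: nodes: 1:p, 6:q, 7:q, 8:q, 10:q, 11:q, 12:p, 13:q, 14:q, 15:q edges: (1,6,x); (6,7,x); (7,11,x); (10,1,x); (12,7,x)
final:
nodes: 1:p, 6:q, 7:q, 8:q, 10:q, 11:q, 12:p, 13:q, 14:q, 15:q
edges: (1,6,x); (6,7,x); (7,11,x); (10,1,x); (12,7,x)


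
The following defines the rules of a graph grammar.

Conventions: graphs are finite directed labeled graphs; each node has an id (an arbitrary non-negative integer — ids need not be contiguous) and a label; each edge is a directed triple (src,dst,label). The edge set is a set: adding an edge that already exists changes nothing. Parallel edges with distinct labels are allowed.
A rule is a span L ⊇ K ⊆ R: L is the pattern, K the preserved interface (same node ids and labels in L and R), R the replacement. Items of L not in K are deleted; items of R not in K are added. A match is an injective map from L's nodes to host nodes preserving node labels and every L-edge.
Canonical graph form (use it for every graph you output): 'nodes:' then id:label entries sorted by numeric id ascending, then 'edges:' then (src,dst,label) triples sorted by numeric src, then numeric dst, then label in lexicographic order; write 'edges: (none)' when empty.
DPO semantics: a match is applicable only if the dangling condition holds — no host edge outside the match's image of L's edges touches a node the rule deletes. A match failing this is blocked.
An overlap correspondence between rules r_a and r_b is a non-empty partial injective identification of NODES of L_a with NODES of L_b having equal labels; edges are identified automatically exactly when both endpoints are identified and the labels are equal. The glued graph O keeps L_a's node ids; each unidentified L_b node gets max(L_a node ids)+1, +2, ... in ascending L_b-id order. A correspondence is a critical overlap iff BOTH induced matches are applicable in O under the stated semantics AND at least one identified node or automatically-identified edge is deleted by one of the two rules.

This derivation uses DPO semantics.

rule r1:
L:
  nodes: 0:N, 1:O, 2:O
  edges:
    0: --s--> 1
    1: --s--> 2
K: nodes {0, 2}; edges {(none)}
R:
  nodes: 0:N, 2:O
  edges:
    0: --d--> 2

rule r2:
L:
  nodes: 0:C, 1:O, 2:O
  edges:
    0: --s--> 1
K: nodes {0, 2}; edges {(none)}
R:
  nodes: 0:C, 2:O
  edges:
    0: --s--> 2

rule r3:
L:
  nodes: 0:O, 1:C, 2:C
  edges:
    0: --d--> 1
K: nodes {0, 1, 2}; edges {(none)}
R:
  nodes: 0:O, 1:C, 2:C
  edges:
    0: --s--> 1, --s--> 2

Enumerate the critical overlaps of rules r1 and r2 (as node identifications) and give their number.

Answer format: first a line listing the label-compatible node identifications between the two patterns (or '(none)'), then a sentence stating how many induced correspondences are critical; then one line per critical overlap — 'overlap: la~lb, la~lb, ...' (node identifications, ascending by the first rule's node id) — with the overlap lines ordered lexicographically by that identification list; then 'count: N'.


label-compatible node identifications between L(r1) and L(r2): 1~1, 1~2, 2~1, 2~2
1 of the induced correspondences is a critical overlap of r1 and r2.
overlap: 1~2
count: 1


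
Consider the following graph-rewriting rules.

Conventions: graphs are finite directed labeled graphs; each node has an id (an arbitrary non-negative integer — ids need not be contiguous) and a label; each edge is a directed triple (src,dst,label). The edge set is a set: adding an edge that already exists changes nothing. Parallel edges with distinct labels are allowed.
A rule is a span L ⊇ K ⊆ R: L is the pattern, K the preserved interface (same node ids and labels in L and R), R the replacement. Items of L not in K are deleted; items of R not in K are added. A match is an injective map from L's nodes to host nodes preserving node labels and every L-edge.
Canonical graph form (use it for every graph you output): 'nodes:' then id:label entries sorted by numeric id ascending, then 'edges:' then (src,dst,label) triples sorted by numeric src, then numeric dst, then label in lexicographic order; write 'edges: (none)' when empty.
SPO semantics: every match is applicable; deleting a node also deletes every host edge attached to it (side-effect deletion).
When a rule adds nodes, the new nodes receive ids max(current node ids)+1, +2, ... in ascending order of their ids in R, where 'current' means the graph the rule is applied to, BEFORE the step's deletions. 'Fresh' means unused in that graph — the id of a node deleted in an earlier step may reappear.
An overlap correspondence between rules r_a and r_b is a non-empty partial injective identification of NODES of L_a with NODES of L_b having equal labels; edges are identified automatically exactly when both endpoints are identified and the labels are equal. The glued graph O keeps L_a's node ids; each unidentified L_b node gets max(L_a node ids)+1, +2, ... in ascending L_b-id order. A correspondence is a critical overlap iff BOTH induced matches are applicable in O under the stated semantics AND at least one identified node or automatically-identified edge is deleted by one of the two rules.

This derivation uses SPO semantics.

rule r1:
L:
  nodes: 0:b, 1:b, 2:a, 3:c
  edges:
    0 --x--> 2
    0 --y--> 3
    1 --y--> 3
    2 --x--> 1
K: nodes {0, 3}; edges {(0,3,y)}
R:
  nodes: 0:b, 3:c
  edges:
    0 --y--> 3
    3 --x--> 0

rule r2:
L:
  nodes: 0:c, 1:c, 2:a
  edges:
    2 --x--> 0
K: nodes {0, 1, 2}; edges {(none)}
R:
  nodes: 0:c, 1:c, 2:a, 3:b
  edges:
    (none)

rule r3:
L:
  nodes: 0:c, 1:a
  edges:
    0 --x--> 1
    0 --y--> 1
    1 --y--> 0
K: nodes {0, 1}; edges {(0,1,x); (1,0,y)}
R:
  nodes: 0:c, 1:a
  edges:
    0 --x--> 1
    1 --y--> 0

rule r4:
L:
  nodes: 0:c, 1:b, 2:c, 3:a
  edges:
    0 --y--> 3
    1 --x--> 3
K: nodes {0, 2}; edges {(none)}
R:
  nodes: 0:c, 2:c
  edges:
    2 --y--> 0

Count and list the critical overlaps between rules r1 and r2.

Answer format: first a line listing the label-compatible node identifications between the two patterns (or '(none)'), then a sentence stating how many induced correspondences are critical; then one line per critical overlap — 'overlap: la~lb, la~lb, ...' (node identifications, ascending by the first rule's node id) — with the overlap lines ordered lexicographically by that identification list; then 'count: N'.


label-compatible node identifications between L(r1) and L(r2): 2~2, 3~0, 3~1
3 of the induced correspondences are critical overlaps of r1 and r2.
overlap: 2~2
overlap: 2~2, 3~0
overlap: 2~2, 3~1
count: 3
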